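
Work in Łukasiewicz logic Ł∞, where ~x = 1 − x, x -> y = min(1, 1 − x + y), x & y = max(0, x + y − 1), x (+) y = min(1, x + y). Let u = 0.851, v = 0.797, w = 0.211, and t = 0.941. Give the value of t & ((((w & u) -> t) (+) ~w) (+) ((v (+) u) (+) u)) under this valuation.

0.941

w & u = max(0, 0.211 + 0.851 − 1) = max(0, 0.062) = 0.062
(w & u) -> t = min(1, 1 − 0.062 + 0.941) = min(1, 1.879) = 1.000
~w = 1 − 0.211 = 0.789
((w & u) -> t) (+) ~w = min(1, 1.000 + 0.789) = min(1, 1.789) = 1.000
v (+) u = min(1, 0.797 + 0.851) = min(1, 1.648) = 1.000
(v (+) u) (+) u = min(1, 1.000 + 0.851) = min(1, 1.851) = 1.000
(((w & u) -> t) (+) ~w) (+) ((v (+) u) (+) u) = min(1, 1.000 + 1.000) = min(1, 2.000) = 1.000
t & ((((w & u) -> t) (+) ~w) (+) ((v (+) u) (+) u)) = max(0, 0.941 + 1.000 − 1) = max(0, 0.941) = 0.941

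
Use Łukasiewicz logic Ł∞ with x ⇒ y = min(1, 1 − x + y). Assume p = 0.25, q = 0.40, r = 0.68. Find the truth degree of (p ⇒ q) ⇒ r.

0.68

p ⇒ q = min(1, 1 − 0.25 + 0.40) = min(1, 1.15) = 1.00
(p ⇒ q) ⇒ r = min(1, 1 − 1.00 + 0.68) = min(1, 0.68) = 0.68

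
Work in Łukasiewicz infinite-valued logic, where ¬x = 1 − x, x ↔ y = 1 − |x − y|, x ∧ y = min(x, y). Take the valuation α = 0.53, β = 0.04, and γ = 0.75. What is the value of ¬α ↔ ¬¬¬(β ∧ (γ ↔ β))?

¬α = 1 − 0.53 = 0.47
γ ↔ β = 1 − |0.75 − 0.04| = 1 − 0.71 = 0.29
β ∧ (γ ↔ β) = min(0.04, 0.29) = 0.04
¬(β ∧ (γ ↔ β)) = 1 − 0.04 = 0.96
¬¬(β ∧ (γ ↔ β)) = 1 − 0.96 = 0.04
¬¬¬(β ∧ (γ ↔ β)) = 1 − 0.04 = 0.96
¬α ↔ ¬¬¬(β ∧ (γ ↔ β)) = 1 − |0.47 − 0.96| = 1 − 0.49 = 0.51

0.51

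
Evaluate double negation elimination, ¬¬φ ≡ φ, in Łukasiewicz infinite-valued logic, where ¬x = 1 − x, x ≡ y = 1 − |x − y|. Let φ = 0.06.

1.00

¬φ = 1 − 0.06 = 0.94
¬¬φ = 1 − 0.94 = 0.06
¬¬φ ≡ φ = 1 − |0.06 − 0.06| = 1 − 0.00 = 1.00
(As expected: always 1 in Ł∞ since negation is involutive.)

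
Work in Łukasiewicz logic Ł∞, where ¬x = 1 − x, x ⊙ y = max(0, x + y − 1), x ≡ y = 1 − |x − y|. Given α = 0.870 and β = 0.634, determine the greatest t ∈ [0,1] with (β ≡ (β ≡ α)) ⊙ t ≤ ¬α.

0.260

β ≡ α = 1 − |0.634 − 0.870| = 1 − 0.236 = 0.764
β ≡ (β ≡ α) = 1 − |0.634 − 0.764| = 1 − 0.130 = 0.870
So the left factor is β ≡ (β ≡ α) = 0.870.
¬α = 1 − 0.870 = 0.130
So the right-hand bound is ¬α = 0.130.
The residuum of the Łukasiewicz t-norm gives the supremum: min(1, 1 − 0.870 + 0.130).
1 − 0.870 + 0.130 = 0.260, so t = min(1, 0.260) = 0.260.
Check: 0.870 ⊙ 0.260 = max(0, 0.130) = 0.130 ≤ 0.130.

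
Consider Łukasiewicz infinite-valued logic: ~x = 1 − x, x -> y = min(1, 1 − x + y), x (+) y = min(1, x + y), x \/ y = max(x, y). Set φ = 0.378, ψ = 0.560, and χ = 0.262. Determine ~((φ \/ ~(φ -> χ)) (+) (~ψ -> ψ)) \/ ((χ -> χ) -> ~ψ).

0.440

φ -> χ = min(1, 1 − 0.378 + 0.262) = min(1, 0.884) = 0.884
~(φ -> χ) = 1 − 0.884 = 0.116
φ \/ ~(φ -> χ) = max(0.378, 0.116) = 0.378
~ψ = 1 − 0.560 = 0.440
~ψ -> ψ = min(1, 1 − 0.440 + 0.560) = min(1, 1.120) = 1.000
(φ \/ ~(φ -> χ)) (+) (~ψ -> ψ) = min(1, 0.378 + 1.000) = min(1, 1.378) = 1.000
~((φ \/ ~(φ -> χ)) (+) (~ψ -> ψ)) = 1 − 1.000 = 0.000
χ -> χ = min(1, 1 − 0.262 + 0.262) = min(1, 1.000) = 1.000
(χ -> χ) -> ~ψ = min(1, 1 − 1.000 + 0.440) = min(1, 0.440) = 0.440
~((φ \/ ~(φ -> χ)) (+) (~ψ -> ψ)) \/ ((χ -> χ) -> ~ψ) = max(0.000, 0.440) = 0.440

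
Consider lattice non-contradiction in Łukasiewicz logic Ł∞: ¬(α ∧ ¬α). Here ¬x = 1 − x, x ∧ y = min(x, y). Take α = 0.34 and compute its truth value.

0.66

¬α = 1 − 0.34 = 0.66
α ∧ ¬α = min(0.34, 0.66) = 0.34
¬(α ∧ ¬α) = 1 − 0.34 = 0.66
(The value 0.66 < 1 shows this instance is not satisfied; not a Ł∞-tautology — its value is 1 − min(a, 1−a).)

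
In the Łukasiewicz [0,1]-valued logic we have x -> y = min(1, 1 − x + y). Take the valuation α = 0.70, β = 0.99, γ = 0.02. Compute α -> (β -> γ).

0.33

β -> γ = min(1, 1 − 0.99 + 0.02) = min(1, 0.03) = 0.03
α -> (β -> γ) = min(1, 1 − 0.70 + 0.03) = min(1, 0.33) = 0.33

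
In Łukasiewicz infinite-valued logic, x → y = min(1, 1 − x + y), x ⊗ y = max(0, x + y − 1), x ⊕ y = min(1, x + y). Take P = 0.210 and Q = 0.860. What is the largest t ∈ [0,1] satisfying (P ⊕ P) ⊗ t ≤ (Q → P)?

P ⊕ P = min(1, 0.210 + 0.210) = min(1, 0.420) = 0.420
So the left factor is P ⊕ P = 0.420.
Q → P = min(1, 1 − 0.860 + 0.210) = min(1, 0.350) = 0.350
So the right-hand bound is Q → P = 0.350.
The residuum of the Łukasiewicz t-norm gives the supremum: min(1, 1 − 0.420 + 0.350).
1 − 0.420 + 0.350 = 0.930, so t = min(1, 0.930) = 0.930.
Check: 0.420 ⊗ 0.930 = max(0, 0.350) = 0.350 ≤ 0.350.

0.930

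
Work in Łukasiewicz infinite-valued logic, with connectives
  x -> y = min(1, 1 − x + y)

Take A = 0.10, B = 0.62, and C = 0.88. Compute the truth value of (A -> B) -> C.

0.88

A -> B = min(1, 1 − 0.10 + 0.62) = min(1, 1.52) = 1.00
(A -> B) -> C = min(1, 1 − 1.00 + 0.88) = min(1, 0.88) = 0.88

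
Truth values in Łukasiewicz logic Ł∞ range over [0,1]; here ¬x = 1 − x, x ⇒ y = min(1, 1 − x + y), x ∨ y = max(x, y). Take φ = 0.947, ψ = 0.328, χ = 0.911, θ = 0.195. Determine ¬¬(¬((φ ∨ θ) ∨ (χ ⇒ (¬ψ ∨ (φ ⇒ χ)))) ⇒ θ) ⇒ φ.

φ ∨ θ = max(0.947, 0.195) = 0.947
¬ψ = 1 − 0.328 = 0.672
φ ⇒ χ = min(1, 1 − 0.947 + 0.911) = min(1, 0.964) = 0.964
¬ψ ∨ (φ ⇒ χ) = max(0.672, 0.964) = 0.964
χ ⇒ (¬ψ ∨ (φ ⇒ χ)) = min(1, 1 − 0.911 + 0.964) = min(1, 1.053) = 1.000
(φ ∨ θ) ∨ (χ ⇒ (¬ψ ∨ (φ ⇒ χ))) = max(0.947, 1.000) = 1.000
¬((φ ∨ θ) ∨ (χ ⇒ (¬ψ ∨ (φ ⇒ χ)))) = 1 − 1.000 = 0.000
¬((φ ∨ θ) ∨ (χ ⇒ (¬ψ ∨ (φ ⇒ χ)))) ⇒ θ = min(1, 1 − 0.000 + 0.195) = min(1, 1.195) = 1.000
¬(¬((φ ∨ θ) ∨ (χ ⇒ (¬ψ ∨ (φ ⇒ χ)))) ⇒ θ) = 1 − 1.000 = 0.000
¬¬(¬((φ ∨ θ) ∨ (χ ⇒ (¬ψ ∨ (φ ⇒ χ)))) ⇒ θ) = 1 − 0.000 = 1.000
¬¬(¬((φ ∨ θ) ∨ (χ ⇒ (¬ψ ∨ (φ ⇒ χ)))) ⇒ θ) ⇒ φ = min(1, 1 − 1.000 + 0.947) = min(1, 0.947) = 0.947

0.947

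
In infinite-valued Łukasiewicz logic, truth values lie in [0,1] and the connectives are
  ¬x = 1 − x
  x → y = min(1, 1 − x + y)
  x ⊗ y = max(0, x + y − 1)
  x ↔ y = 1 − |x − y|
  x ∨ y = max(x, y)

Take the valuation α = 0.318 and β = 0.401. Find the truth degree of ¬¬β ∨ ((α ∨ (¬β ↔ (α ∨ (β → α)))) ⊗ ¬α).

¬β = 1 − 0.401 = 0.599
¬¬β = 1 − 0.599 = 0.401
β → α = min(1, 1 − 0.401 + 0.318) = min(1, 0.917) = 0.917
α ∨ (β → α) = max(0.318, 0.917) = 0.917
¬β ↔ (α ∨ (β → α)) = 1 − |0.599 − 0.917| = 1 − 0.318 = 0.682
α ∨ (¬β ↔ (α ∨ (β → α))) = max(0.318, 0.682) = 0.682
¬α = 1 − 0.318 = 0.682
(α ∨ (¬β ↔ (α ∨ (β → α)))) ⊗ ¬α = max(0, 0.682 + 0.682 − 1) = max(0, 0.364) = 0.364
¬¬β ∨ ((α ∨ (¬β ↔ (α ∨ (β → α)))) ⊗ ¬α) = max(0.401, 0.364) = 0.401

0.401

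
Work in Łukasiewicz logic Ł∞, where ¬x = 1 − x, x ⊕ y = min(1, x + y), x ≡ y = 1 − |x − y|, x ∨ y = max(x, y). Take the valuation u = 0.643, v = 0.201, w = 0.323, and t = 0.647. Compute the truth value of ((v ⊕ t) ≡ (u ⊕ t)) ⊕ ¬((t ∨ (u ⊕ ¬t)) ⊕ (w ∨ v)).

v ⊕ t = min(1, 0.201 + 0.647) = min(1, 0.848) = 0.848
u ⊕ t = min(1, 0.643 + 0.647) = min(1, 1.290) = 1.000
(v ⊕ t) ≡ (u ⊕ t) = 1 − |0.848 − 1.000| = 1 − 0.152 = 0.848
¬t = 1 − 0.647 = 0.353
u ⊕ ¬t = min(1, 0.643 + 0.353) = min(1, 0.996) = 0.996
t ∨ (u ⊕ ¬t) = max(0.647, 0.996) = 0.996
w ∨ v = max(0.323, 0.201) = 0.323
(t ∨ (u ⊕ ¬t)) ⊕ (w ∨ v) = min(1, 0.996 + 0.323) = min(1, 1.319) = 1.000
¬((t ∨ (u ⊕ ¬t)) ⊕ (w ∨ v)) = 1 − 1.000 = 0.000
((v ⊕ t) ≡ (u ⊕ t)) ⊕ ¬((t ∨ (u ⊕ ¬t)) ⊕ (w ∨ v)) = min(1, 0.848 + 0.000) = min(1, 0.848) = 0.848

0.848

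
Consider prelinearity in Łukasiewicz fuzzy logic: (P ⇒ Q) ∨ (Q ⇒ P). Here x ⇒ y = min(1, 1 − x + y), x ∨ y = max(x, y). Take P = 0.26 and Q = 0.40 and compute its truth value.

1.00

P ⇒ Q = min(1, 1 − 0.26 + 0.40) = min(1, 1.14) = 1.00
Q ⇒ P = min(1, 1 − 0.40 + 0.26) = min(1, 0.86) = 0.86
(P ⇒ Q) ∨ (Q ⇒ P) = max(1.00, 0.86) = 1.00
(As expected: a Ł∞-tautology — holds in every MV-chain.)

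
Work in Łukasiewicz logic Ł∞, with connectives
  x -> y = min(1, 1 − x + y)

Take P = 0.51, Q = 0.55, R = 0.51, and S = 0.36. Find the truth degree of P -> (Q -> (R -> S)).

1.00

R -> S = min(1, 1 − 0.51 + 0.36) = min(1, 0.85) = 0.85
Q -> (R -> S) = min(1, 1 − 0.55 + 0.85) = min(1, 1.30) = 1.00
P -> (Q -> (R -> S)) = min(1, 1 − 0.51 + 1.00) = min(1, 1.49) = 1.00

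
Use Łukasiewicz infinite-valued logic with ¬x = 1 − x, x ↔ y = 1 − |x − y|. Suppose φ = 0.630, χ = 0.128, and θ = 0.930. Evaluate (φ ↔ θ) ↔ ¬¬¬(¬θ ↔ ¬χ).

φ ↔ θ = 1 − |0.630 − 0.930| = 1 − 0.300 = 0.700
¬θ = 1 − 0.930 = 0.070
¬χ = 1 − 0.128 = 0.872
¬θ ↔ ¬χ = 1 − |0.070 − 0.872| = 1 − 0.802 = 0.198
¬(¬θ ↔ ¬χ) = 1 − 0.198 = 0.802
¬¬(¬θ ↔ ¬χ) = 1 − 0.802 = 0.198
¬¬¬(¬θ ↔ ¬χ) = 1 − 0.198 = 0.802
(φ ↔ θ) ↔ ¬¬¬(¬θ ↔ ¬χ) = 1 − |0.700 − 0.802| = 1 − 0.102 = 0.898

0.898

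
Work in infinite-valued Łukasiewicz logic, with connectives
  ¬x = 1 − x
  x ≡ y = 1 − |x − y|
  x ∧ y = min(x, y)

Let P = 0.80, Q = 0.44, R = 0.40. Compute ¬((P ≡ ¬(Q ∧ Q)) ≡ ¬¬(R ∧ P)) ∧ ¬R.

Q ∧ Q = min(0.44, 0.44) = 0.44
¬(Q ∧ Q) = 1 − 0.44 = 0.56
P ≡ ¬(Q ∧ Q) = 1 − |0.80 − 0.56| = 1 − 0.24 = 0.76
R ∧ P = min(0.40, 0.80) = 0.40
¬(R ∧ P) = 1 − 0.40 = 0.60
¬¬(R ∧ P) = 1 − 0.60 = 0.40
(P ≡ ¬(Q ∧ Q)) ≡ ¬¬(R ∧ P) = 1 − |0.76 − 0.40| = 1 − 0.36 = 0.64
¬((P ≡ ¬(Q ∧ Q)) ≡ ¬¬(R ∧ P)) = 1 − 0.64 = 0.36
¬R = 1 − 0.40 = 0.60
¬((P ≡ ¬(Q ∧ Q)) ≡ ¬¬(R ∧ P)) ∧ ¬R = min(0.36, 0.60) = 0.36

0.36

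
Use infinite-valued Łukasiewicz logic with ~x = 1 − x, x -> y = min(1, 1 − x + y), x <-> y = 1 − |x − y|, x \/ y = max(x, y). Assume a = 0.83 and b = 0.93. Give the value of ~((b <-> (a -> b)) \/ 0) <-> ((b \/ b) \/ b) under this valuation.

a -> b = min(1, 1 − 0.83 + 0.93) = min(1, 1.10) = 1.00
b <-> (a -> b) = 1 − |0.93 − 1.00| = 1 − 0.07 = 0.93
(b <-> (a -> b)) \/ 0 = max(0.93, 0.00) = 0.93
~((b <-> (a -> b)) \/ 0) = 1 − 0.93 = 0.07
b \/ b = max(0.93, 0.93) = 0.93
(b \/ b) \/ b = max(0.93, 0.93) = 0.93
~((b <-> (a -> b)) \/ 0) <-> ((b \/ b) \/ b) = 1 − |0.07 − 0.93| = 1 − 0.86 = 0.14

0.14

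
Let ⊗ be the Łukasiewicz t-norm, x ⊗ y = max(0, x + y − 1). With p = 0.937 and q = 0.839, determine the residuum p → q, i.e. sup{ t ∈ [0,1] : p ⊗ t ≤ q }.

The residuum of the Łukasiewicz t-norm gives the supremum: min(1, 1 − 0.937 + 0.839).
1 − 0.937 + 0.839 = 0.902, so t = min(1, 0.902) = 0.902.
Check: 0.937 ⊗ 0.902 = max(0, 0.839) = 0.839 ≤ 0.839.

0.902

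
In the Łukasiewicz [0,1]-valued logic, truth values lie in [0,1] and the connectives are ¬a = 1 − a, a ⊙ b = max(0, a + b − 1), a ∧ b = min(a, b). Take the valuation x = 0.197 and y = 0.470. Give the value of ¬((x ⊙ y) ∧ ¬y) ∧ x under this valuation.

x ⊙ y = max(0, 0.197 + 0.470 − 1) = max(0, -0.333) = 0.000
¬y = 1 − 0.470 = 0.530
(x ⊙ y) ∧ ¬y = min(0.000, 0.530) = 0.000
¬((x ⊙ y) ∧ ¬y) = 1 − 0.000 = 1.000
¬((x ⊙ y) ∧ ¬y) ∧ x = min(1.000, 0.197) = 0.197

0.197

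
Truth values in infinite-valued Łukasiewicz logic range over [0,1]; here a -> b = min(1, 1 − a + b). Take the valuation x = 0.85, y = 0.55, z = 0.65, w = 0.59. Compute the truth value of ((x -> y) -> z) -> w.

0.64

x -> y = min(1, 1 − 0.85 + 0.55) = min(1, 0.70) = 0.70
(x -> y) -> z = min(1, 1 − 0.70 + 0.65) = min(1, 0.95) = 0.95
((x -> y) -> z) -> w = min(1, 1 − 0.95 + 0.59) = min(1, 0.64) = 0.64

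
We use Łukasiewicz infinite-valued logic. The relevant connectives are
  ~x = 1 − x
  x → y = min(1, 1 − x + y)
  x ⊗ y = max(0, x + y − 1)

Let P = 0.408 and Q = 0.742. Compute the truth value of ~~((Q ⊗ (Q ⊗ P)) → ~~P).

1.000

Q ⊗ P = max(0, 0.742 + 0.408 − 1) = max(0, 0.150) = 0.150
Q ⊗ (Q ⊗ P) = max(0, 0.742 + 0.150 − 1) = max(0, -0.108) = 0.000
~P = 1 − 0.408 = 0.592
~~P = 1 − 0.592 = 0.408
(Q ⊗ (Q ⊗ P)) → ~~P = min(1, 1 − 0.000 + 0.408) = min(1, 1.408) = 1.000
~((Q ⊗ (Q ⊗ P)) → ~~P) = 1 − 1.000 = 0.000
~~((Q ⊗ (Q ⊗ P)) → ~~P) = 1 − 0.000 = 1.000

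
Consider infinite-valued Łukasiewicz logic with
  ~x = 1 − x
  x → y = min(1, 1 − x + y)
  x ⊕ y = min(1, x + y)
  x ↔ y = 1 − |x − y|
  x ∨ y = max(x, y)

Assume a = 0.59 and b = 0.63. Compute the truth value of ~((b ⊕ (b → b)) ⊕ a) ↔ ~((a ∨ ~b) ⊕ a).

1.00

b → b = min(1, 1 − 0.63 + 0.63) = min(1, 1.00) = 1.00
b ⊕ (b → b) = min(1, 0.63 + 1.00) = min(1, 1.63) = 1.00
(b ⊕ (b → b)) ⊕ a = min(1, 1.00 + 0.59) = min(1, 1.59) = 1.00
~((b ⊕ (b → b)) ⊕ a) = 1 − 1.00 = 0.00
~b = 1 − 0.63 = 0.37
a ∨ ~b = max(0.59, 0.37) = 0.59
(a ∨ ~b) ⊕ a = min(1, 0.59 + 0.59) = min(1, 1.18) = 1.00
~((a ∨ ~b) ⊕ a) = 1 − 1.00 = 0.00
~((b ⊕ (b → b)) ⊕ a) ↔ ~((a ∨ ~b) ⊕ a) = 1 − |0.00 − 0.00| = 1 − 0.00 = 1.00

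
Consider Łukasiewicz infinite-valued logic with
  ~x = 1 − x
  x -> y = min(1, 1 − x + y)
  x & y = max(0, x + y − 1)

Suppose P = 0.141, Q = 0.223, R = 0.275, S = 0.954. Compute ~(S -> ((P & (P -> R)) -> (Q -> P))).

0.000

P -> R = min(1, 1 − 0.141 + 0.275) = min(1, 1.134) = 1.000
P & (P -> R) = max(0, 0.141 + 1.000 − 1) = max(0, 0.141) = 0.141
Q -> P = min(1, 1 − 0.223 + 0.141) = min(1, 0.918) = 0.918
(P & (P -> R)) -> (Q -> P) = min(1, 1 − 0.141 + 0.918) = min(1, 1.777) = 1.000
S -> ((P & (P -> R)) -> (Q -> P)) = min(1, 1 − 0.954 + 1.000) = min(1, 1.046) = 1.000
~(S -> ((P & (P -> R)) -> (Q -> P))) = 1 − 1.000 = 0.000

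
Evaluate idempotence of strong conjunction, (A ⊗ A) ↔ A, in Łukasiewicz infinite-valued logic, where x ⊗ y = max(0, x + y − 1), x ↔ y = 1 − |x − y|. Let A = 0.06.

0.94

A ⊗ A = max(0, 0.06 + 0.06 − 1) = max(0, -0.88) = 0.00
(A ⊗ A) ↔ A = 1 − |0.00 − 0.06| = 1 − 0.06 = 0.94
(The value 0.94 < 1 shows this instance is not satisfied; fails in Ł∞ since a ⊗ a = max(0, 2a−1) ≠ a in general.)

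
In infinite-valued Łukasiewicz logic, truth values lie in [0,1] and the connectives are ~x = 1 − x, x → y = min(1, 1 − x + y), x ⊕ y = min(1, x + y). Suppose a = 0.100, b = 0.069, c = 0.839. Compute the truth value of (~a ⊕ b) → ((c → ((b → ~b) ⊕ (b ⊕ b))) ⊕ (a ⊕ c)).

1.000

~a = 1 − 0.100 = 0.900
~a ⊕ b = min(1, 0.900 + 0.069) = min(1, 0.969) = 0.969
~b = 1 − 0.069 = 0.931
b → ~b = min(1, 1 − 0.069 + 0.931) = min(1, 1.862) = 1.000
b ⊕ b = min(1, 0.069 + 0.069) = min(1, 0.138) = 0.138
(b → ~b) ⊕ (b ⊕ b) = min(1, 1.000 + 0.138) = min(1, 1.138) = 1.000
c → ((b → ~b) ⊕ (b ⊕ b)) = min(1, 1 − 0.839 + 1.000) = min(1, 1.161) = 1.000
a ⊕ c = min(1, 0.100 + 0.839) = min(1, 0.939) = 0.939
(c → ((b → ~b) ⊕ (b ⊕ b))) ⊕ (a ⊕ c) = min(1, 1.000 + 0.939) = min(1, 1.939) = 1.000
(~a ⊕ b) → ((c → ((b → ~b) ⊕ (b ⊕ b))) ⊕ (a ⊕ c)) = min(1, 1 − 0.969 + 1.000) = min(1, 1.031) = 1.000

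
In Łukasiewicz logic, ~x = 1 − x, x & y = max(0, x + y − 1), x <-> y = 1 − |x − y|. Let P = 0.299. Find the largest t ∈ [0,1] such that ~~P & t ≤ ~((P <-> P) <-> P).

~P = 1 − 0.299 = 0.701
~~P = 1 − 0.701 = 0.299
So the left factor is ~~P = 0.299.
P <-> P = 1 − |0.299 − 0.299| = 1 − 0.000 = 1.000
(P <-> P) <-> P = 1 − |1.000 − 0.299| = 1 − 0.701 = 0.299
~((P <-> P) <-> P) = 1 − 0.299 = 0.701
So the right-hand bound is ~((P <-> P) <-> P) = 0.701.
The residuum of the Łukasiewicz t-norm gives the supremum: min(1, 1 − 0.299 + 0.701).
1 − 0.299 + 0.701 = 1.402, so t = min(1, 1.402) = 1.000.
Check: 0.299 & 1.000 = max(0, 0.299) = 0.299 ≤ 0.701.

1.000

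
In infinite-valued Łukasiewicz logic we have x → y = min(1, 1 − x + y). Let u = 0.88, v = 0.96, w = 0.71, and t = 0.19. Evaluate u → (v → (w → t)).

w → t = min(1, 1 − 0.71 + 0.19) = min(1, 0.48) = 0.48
v → (w → t) = min(1, 1 − 0.96 + 0.48) = min(1, 0.52) = 0.52
u → (v → (w → t)) = min(1, 1 − 0.88 + 0.52) = min(1, 0.64) = 0.64

0.64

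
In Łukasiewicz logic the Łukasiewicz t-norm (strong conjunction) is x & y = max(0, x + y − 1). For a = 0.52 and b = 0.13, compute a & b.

a & b = max(0, 0.52 + 0.13 − 1) = max(0, -0.35) = 0.00
For comparison, the Gödel (minimum) t-norm min(x, y) would give 0.13.

0.00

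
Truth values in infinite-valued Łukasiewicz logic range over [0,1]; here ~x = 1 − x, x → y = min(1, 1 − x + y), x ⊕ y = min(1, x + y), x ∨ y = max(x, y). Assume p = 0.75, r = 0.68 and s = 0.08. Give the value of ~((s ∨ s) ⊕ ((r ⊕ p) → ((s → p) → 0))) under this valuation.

0.92

s ∨ s = max(0.08, 0.08) = 0.08
r ⊕ p = min(1, 0.68 + 0.75) = min(1, 1.43) = 1.00
s → p = min(1, 1 − 0.08 + 0.75) = min(1, 1.67) = 1.00
(s → p) → 0 = min(1, 1 − 1.00 + 0.00) = min(1, 0.00) = 0.00
(r ⊕ p) → ((s → p) → 0) = min(1, 1 − 1.00 + 0.00) = min(1, 0.00) = 0.00
(s ∨ s) ⊕ ((r ⊕ p) → ((s → p) → 0)) = min(1, 0.08 + 0.00) = min(1, 0.08) = 0.08
~((s ∨ s) ⊕ ((r ⊕ p) → ((s → p) → 0))) = 1 − 0.08 = 0.92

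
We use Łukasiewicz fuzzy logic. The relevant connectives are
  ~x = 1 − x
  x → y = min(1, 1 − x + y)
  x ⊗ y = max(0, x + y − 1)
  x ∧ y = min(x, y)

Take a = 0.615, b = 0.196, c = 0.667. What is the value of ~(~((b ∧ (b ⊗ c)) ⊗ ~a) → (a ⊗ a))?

0.770

b ⊗ c = max(0, 0.196 + 0.667 − 1) = max(0, -0.137) = 0.000
b ∧ (b ⊗ c) = min(0.196, 0.000) = 0.000
~a = 1 − 0.615 = 0.385
(b ∧ (b ⊗ c)) ⊗ ~a = max(0, 0.000 + 0.385 − 1) = max(0, -0.615) = 0.000
~((b ∧ (b ⊗ c)) ⊗ ~a) = 1 − 0.000 = 1.000
a ⊗ a = max(0, 0.615 + 0.615 − 1) = max(0, 0.230) = 0.230
~((b ∧ (b ⊗ c)) ⊗ ~a) → (a ⊗ a) = min(1, 1 − 1.000 + 0.230) = min(1, 0.230) = 0.230
~(~((b ∧ (b ⊗ c)) ⊗ ~a) → (a ⊗ a)) = 1 − 0.230 = 0.770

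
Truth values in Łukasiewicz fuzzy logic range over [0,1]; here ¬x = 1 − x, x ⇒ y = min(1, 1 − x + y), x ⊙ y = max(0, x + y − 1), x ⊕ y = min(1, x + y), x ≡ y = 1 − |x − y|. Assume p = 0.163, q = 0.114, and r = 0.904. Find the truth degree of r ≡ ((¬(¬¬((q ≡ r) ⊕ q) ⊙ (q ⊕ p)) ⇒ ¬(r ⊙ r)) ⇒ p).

0.933

q ≡ r = 1 − |0.114 − 0.904| = 1 − 0.790 = 0.210
(q ≡ r) ⊕ q = min(1, 0.210 + 0.114) = min(1, 0.324) = 0.324
¬((q ≡ r) ⊕ q) = 1 − 0.324 = 0.676
¬¬((q ≡ r) ⊕ q) = 1 − 0.676 = 0.324
q ⊕ p = min(1, 0.114 + 0.163) = min(1, 0.277) = 0.277
¬¬((q ≡ r) ⊕ q) ⊙ (q ⊕ p) = max(0, 0.324 + 0.277 − 1) = max(0, -0.399) = 0.000
¬(¬¬((q ≡ r) ⊕ q) ⊙ (q ⊕ p)) = 1 − 0.000 = 1.000
r ⊙ r = max(0, 0.904 + 0.904 − 1) = max(0, 0.808) = 0.808
¬(r ⊙ r) = 1 − 0.808 = 0.192
¬(¬¬((q ≡ r) ⊕ q) ⊙ (q ⊕ p)) ⇒ ¬(r ⊙ r) = min(1, 1 − 1.000 + 0.192) = min(1, 0.192) = 0.192
(¬(¬¬((q ≡ r) ⊕ q) ⊙ (q ⊕ p)) ⇒ ¬(r ⊙ r)) ⇒ p = min(1, 1 − 0.192 + 0.163) = min(1, 0.971) = 0.971
r ≡ ((¬(¬¬((q ≡ r) ⊕ q) ⊙ (q ⊕ p)) ⇒ ¬(r ⊙ r)) ⇒ p) = 1 − |0.904 − 0.971| = 1 − 0.067 = 0.933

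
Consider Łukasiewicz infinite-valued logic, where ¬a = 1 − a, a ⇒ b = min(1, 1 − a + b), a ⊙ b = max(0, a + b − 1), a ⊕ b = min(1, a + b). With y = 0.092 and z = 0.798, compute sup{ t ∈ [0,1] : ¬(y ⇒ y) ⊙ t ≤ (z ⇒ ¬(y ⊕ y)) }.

1.000

y ⇒ y = min(1, 1 − 0.092 + 0.092) = min(1, 1.000) = 1.000
¬(y ⇒ y) = 1 − 1.000 = 0.000
So the left factor is ¬(y ⇒ y) = 0.000.
y ⊕ y = min(1, 0.092 + 0.092) = min(1, 0.184) = 0.184
¬(y ⊕ y) = 1 − 0.184 = 0.816
z ⇒ ¬(y ⊕ y) = min(1, 1 − 0.798 + 0.816) = min(1, 1.018) = 1.000
So the right-hand bound is z ⇒ ¬(y ⊕ y) = 1.000.
The residuum of the Łukasiewicz t-norm gives the supremum: min(1, 1 − 0.000 + 1.000).
1 − 0.000 + 1.000 = 2.000, so t = min(1, 2.000) = 1.000.
Check: 0.000 ⊙ 1.000 = max(0, 0.000) = 0.000 ≤ 1.000.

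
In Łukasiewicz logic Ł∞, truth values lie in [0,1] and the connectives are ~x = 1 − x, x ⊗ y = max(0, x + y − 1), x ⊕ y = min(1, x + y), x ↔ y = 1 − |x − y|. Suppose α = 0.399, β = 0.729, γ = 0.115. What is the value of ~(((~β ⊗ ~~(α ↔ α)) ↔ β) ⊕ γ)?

~β = 1 − 0.729 = 0.271
α ↔ α = 1 − |0.399 − 0.399| = 1 − 0.000 = 1.000
~(α ↔ α) = 1 − 1.000 = 0.000
~~(α ↔ α) = 1 − 0.000 = 1.000
~β ⊗ ~~(α ↔ α) = max(0, 0.271 + 1.000 − 1) = max(0, 0.271) = 0.271
(~β ⊗ ~~(α ↔ α)) ↔ β = 1 − |0.271 − 0.729| = 1 − 0.458 = 0.542
((~β ⊗ ~~(α ↔ α)) ↔ β) ⊕ γ = min(1, 0.542 + 0.115) = min(1, 0.657) = 0.657
~(((~β ⊗ ~~(α ↔ α)) ↔ β) ⊕ γ) = 1 − 0.657 = 0.343

0.343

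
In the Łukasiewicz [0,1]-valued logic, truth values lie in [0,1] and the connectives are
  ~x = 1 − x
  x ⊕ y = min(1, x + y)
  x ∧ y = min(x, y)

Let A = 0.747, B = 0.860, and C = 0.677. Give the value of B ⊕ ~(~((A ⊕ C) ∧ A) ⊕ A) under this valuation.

A ⊕ C = min(1, 0.747 + 0.677) = min(1, 1.424) = 1.000
(A ⊕ C) ∧ A = min(1.000, 0.747) = 0.747
~((A ⊕ C) ∧ A) = 1 − 0.747 = 0.253
~((A ⊕ C) ∧ A) ⊕ A = min(1, 0.253 + 0.747) = min(1, 1.000) = 1.000
~(~((A ⊕ C) ∧ A) ⊕ A) = 1 − 1.000 = 0.000
B ⊕ ~(~((A ⊕ C) ∧ A) ⊕ A) = min(1, 0.860 + 0.000) = min(1, 0.860) = 0.860

0.860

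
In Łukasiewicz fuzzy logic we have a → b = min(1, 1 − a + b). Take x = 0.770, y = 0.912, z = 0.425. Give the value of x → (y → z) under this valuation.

0.743

y → z = min(1, 1 − 0.912 + 0.425) = min(1, 0.513) = 0.513
x → (y → z) = min(1, 1 − 0.770 + 0.513) = min(1, 0.743) = 0.743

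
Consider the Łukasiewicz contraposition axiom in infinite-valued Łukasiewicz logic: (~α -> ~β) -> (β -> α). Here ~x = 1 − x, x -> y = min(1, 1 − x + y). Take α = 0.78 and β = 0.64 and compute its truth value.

1.00

~α = 1 − 0.78 = 0.22
~β = 1 − 0.64 = 0.36
~α -> ~β = min(1, 1 − 0.22 + 0.36) = min(1, 1.14) = 1.00
β -> α = min(1, 1 − 0.64 + 0.78) = min(1, 1.14) = 1.00
(~α -> ~β) -> (β -> α) = min(1, 1 − 1.00 + 1.00) = min(1, 1.00) = 1.00
(As expected: an axiom of Ł∞, always 1.)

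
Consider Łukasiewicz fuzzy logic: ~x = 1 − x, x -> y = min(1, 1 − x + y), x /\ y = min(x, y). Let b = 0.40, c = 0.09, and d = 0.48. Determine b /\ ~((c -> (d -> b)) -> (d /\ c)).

0.40

d -> b = min(1, 1 − 0.48 + 0.40) = min(1, 0.92) = 0.92
c -> (d -> b) = min(1, 1 − 0.09 + 0.92) = min(1, 1.83) = 1.00
d /\ c = min(0.48, 0.09) = 0.09
(c -> (d -> b)) -> (d /\ c) = min(1, 1 − 1.00 + 0.09) = min(1, 0.09) = 0.09
~((c -> (d -> b)) -> (d /\ c)) = 1 − 0.09 = 0.91
b /\ ~((c -> (d -> b)) -> (d /\ c)) = min(0.40, 0.91) = 0.40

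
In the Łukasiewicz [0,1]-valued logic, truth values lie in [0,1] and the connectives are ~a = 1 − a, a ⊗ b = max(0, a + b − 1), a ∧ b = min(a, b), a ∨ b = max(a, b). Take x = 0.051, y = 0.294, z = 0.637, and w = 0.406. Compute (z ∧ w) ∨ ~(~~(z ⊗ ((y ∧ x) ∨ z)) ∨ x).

0.726

z ∧ w = min(0.637, 0.406) = 0.406
y ∧ x = min(0.294, 0.051) = 0.051
(y ∧ x) ∨ z = max(0.051, 0.637) = 0.637
z ⊗ ((y ∧ x) ∨ z) = max(0, 0.637 + 0.637 − 1) = max(0, 0.274) = 0.274
~(z ⊗ ((y ∧ x) ∨ z)) = 1 − 0.274 = 0.726
~~(z ⊗ ((y ∧ x) ∨ z)) = 1 − 0.726 = 0.274
~~(z ⊗ ((y ∧ x) ∨ z)) ∨ x = max(0.274, 0.051) = 0.274
~(~~(z ⊗ ((y ∧ x) ∨ z)) ∨ x) = 1 − 0.274 = 0.726
(z ∧ w) ∨ ~(~~(z ⊗ ((y ∧ x) ∨ z)) ∨ x) = max(0.406, 0.726) = 0.726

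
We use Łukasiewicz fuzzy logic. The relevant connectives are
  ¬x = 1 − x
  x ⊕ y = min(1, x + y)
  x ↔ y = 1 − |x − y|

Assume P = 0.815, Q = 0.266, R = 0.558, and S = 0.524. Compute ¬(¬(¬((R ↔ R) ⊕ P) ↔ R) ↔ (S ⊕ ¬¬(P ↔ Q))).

0.417

R ↔ R = 1 − |0.558 − 0.558| = 1 − 0.000 = 1.000
(R ↔ R) ⊕ P = min(1, 1.000 + 0.815) = min(1, 1.815) = 1.000
¬((R ↔ R) ⊕ P) = 1 − 1.000 = 0.000
¬((R ↔ R) ⊕ P) ↔ R = 1 − |0.000 − 0.558| = 1 − 0.558 = 0.442
¬(¬((R ↔ R) ⊕ P) ↔ R) = 1 − 0.442 = 0.558
P ↔ Q = 1 − |0.815 − 0.266| = 1 − 0.549 = 0.451
¬(P ↔ Q) = 1 − 0.451 = 0.549
¬¬(P ↔ Q) = 1 − 0.549 = 0.451
S ⊕ ¬¬(P ↔ Q) = min(1, 0.524 + 0.451) = min(1, 0.975) = 0.975
¬(¬((R ↔ R) ⊕ P) ↔ R) ↔ (S ⊕ ¬¬(P ↔ Q)) = 1 − |0.558 − 0.975| = 1 − 0.417 = 0.583
¬(¬(¬((R ↔ R) ⊕ P) ↔ R) ↔ (S ⊕ ¬¬(P ↔ Q))) = 1 − 0.583 = 0.417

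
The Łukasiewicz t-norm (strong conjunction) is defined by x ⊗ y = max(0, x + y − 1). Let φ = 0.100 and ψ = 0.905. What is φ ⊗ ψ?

0.005

φ ⊗ ψ = max(0, 0.100 + 0.905 − 1) = max(0, 0.005) = 0.005
For comparison, the Gödel (minimum) t-norm min(x, y) would give 0.100.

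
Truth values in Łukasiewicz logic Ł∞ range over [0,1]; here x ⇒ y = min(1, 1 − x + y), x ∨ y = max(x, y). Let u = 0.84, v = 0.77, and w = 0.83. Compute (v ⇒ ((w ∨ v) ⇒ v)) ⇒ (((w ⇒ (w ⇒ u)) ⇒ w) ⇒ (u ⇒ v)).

1.00

w ∨ v = max(0.83, 0.77) = 0.83
(w ∨ v) ⇒ v = min(1, 1 − 0.83 + 0.77) = min(1, 0.94) = 0.94
v ⇒ ((w ∨ v) ⇒ v) = min(1, 1 − 0.77 + 0.94) = min(1, 1.17) = 1.00
w ⇒ u = min(1, 1 − 0.83 + 0.84) = min(1, 1.01) = 1.00
w ⇒ (w ⇒ u) = min(1, 1 − 0.83 + 1.00) = min(1, 1.17) = 1.00
(w ⇒ (w ⇒ u)) ⇒ w = min(1, 1 − 1.00 + 0.83) = min(1, 0.83) = 0.83
u ⇒ v = min(1, 1 − 0.84 + 0.77) = min(1, 0.93) = 0.93
((w ⇒ (w ⇒ u)) ⇒ w) ⇒ (u ⇒ v) = min(1, 1 − 0.83 + 0.93) = min(1, 1.10) = 1.00
(v ⇒ ((w ∨ v) ⇒ v)) ⇒ (((w ⇒ (w ⇒ u)) ⇒ w) ⇒ (u ⇒ v)) = min(1, 1 − 1.00 + 1.00) = min(1, 1.00) = 1.00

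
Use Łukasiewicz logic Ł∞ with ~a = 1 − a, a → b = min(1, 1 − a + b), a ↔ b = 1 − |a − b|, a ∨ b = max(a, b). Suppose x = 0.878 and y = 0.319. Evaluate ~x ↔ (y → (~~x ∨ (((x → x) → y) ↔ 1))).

~x = 1 − 0.878 = 0.122
~~x = 1 − 0.122 = 0.878
x → x = min(1, 1 − 0.878 + 0.878) = min(1, 1.000) = 1.000
(x → x) → y = min(1, 1 − 1.000 + 0.319) = min(1, 0.319) = 0.319
((x → x) → y) ↔ 1 = 1 − |0.319 − 1.000| = 1 − 0.681 = 0.319
~~x ∨ (((x → x) → y) ↔ 1) = max(0.878, 0.319) = 0.878
y → (~~x ∨ (((x → x) → y) ↔ 1)) = min(1, 1 − 0.319 + 0.878) = min(1, 1.559) = 1.000
~x ↔ (y → (~~x ∨ (((x → x) → y) ↔ 1))) = 1 − |0.122 − 1.000| = 1 − 0.878 = 0.122

0.122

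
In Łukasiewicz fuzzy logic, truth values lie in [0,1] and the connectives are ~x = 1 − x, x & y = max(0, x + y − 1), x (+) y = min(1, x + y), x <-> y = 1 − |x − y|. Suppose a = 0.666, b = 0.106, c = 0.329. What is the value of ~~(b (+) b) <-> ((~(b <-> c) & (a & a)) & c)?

0.788

b (+) b = min(1, 0.106 + 0.106) = min(1, 0.212) = 0.212
~(b (+) b) = 1 − 0.212 = 0.788
~~(b (+) b) = 1 − 0.788 = 0.212
b <-> c = 1 − |0.106 − 0.329| = 1 − 0.223 = 0.777
~(b <-> c) = 1 − 0.777 = 0.223
a & a = max(0, 0.666 + 0.666 − 1) = max(0, 0.332) = 0.332
~(b <-> c) & (a & a) = max(0, 0.223 + 0.332 − 1) = max(0, -0.445) = 0.000
(~(b <-> c) & (a & a)) & c = max(0, 0.000 + 0.329 − 1) = max(0, -0.671) = 0.000
~~(b (+) b) <-> ((~(b <-> c) & (a & a)) & c) = 1 − |0.212 − 0.000| = 1 − 0.212 = 0.788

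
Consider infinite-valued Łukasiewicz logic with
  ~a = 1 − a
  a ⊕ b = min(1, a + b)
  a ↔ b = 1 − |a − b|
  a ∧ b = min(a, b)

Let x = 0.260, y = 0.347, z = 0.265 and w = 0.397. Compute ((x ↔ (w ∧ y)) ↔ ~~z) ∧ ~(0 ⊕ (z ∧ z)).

0.352

w ∧ y = min(0.397, 0.347) = 0.347
x ↔ (w ∧ y) = 1 − |0.260 − 0.347| = 1 − 0.087 = 0.913
~z = 1 − 0.265 = 0.735
~~z = 1 − 0.735 = 0.265
(x ↔ (w ∧ y)) ↔ ~~z = 1 − |0.913 − 0.265| = 1 − 0.648 = 0.352
z ∧ z = min(0.265, 0.265) = 0.265
0 ⊕ (z ∧ z) = min(1, 0.000 + 0.265) = min(1, 0.265) = 0.265
~(0 ⊕ (z ∧ z)) = 1 − 0.265 = 0.735
((x ↔ (w ∧ y)) ↔ ~~z) ∧ ~(0 ⊕ (z ∧ z)) = min(0.352, 0.735) = 0.352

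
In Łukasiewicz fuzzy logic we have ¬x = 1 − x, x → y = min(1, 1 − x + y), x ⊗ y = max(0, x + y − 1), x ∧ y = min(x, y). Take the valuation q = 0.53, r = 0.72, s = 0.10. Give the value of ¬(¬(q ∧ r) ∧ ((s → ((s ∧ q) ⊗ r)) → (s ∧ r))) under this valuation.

0.80

q ∧ r = min(0.53, 0.72) = 0.53
¬(q ∧ r) = 1 − 0.53 = 0.47
s ∧ q = min(0.10, 0.53) = 0.10
(s ∧ q) ⊗ r = max(0, 0.10 + 0.72 − 1) = max(0, -0.18) = 0.00
s → ((s ∧ q) ⊗ r) = min(1, 1 − 0.10 + 0.00) = min(1, 0.90) = 0.90
s ∧ r = min(0.10, 0.72) = 0.10
(s → ((s ∧ q) ⊗ r)) → (s ∧ r) = min(1, 1 − 0.90 + 0.10) = min(1, 0.20) = 0.20
¬(q ∧ r) ∧ ((s → ((s ∧ q) ⊗ r)) → (s ∧ r)) = min(0.47, 0.20) = 0.20
¬(¬(q ∧ r) ∧ ((s → ((s ∧ q) ⊗ r)) → (s ∧ r))) = 1 − 0.20 = 0.80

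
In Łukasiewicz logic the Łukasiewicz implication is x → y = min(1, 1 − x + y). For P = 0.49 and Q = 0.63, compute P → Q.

P → Q = min(1, 1 − 0.49 + 0.63) = min(1, 1.14) = 1.00
For comparison, the Gödel implication (1 if x ≤ y else y) would give 1.00.

1.00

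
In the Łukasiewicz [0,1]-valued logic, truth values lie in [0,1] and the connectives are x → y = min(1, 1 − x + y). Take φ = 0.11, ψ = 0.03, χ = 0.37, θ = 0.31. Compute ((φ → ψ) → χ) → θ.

0.86

φ → ψ = min(1, 1 − 0.11 + 0.03) = min(1, 0.92) = 0.92
(φ → ψ) → χ = min(1, 1 − 0.92 + 0.37) = min(1, 0.45) = 0.45
((φ → ψ) → χ) → θ = min(1, 1 − 0.45 + 0.31) = min(1, 0.86) = 0.86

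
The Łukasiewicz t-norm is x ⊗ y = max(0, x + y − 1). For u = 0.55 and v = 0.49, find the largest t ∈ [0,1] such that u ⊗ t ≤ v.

0.94

The residuum of the Łukasiewicz t-norm gives the supremum: min(1, 1 − 0.55 + 0.49).
1 − 0.55 + 0.49 = 0.94, so t = min(1, 0.94) = 0.94.
Check: 0.55 ⊗ 0.94 = max(0, 0.49) = 0.49 ≤ 0.49.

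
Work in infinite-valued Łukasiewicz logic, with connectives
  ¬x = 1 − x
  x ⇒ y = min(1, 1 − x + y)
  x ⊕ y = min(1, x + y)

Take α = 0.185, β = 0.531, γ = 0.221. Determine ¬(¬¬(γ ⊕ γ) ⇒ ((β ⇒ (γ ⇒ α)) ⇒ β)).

γ ⊕ γ = min(1, 0.221 + 0.221) = min(1, 0.442) = 0.442
¬(γ ⊕ γ) = 1 − 0.442 = 0.558
¬¬(γ ⊕ γ) = 1 − 0.558 = 0.442
γ ⇒ α = min(1, 1 − 0.221 + 0.185) = min(1, 0.964) = 0.964
β ⇒ (γ ⇒ α) = min(1, 1 − 0.531 + 0.964) = min(1, 1.433) = 1.000
(β ⇒ (γ ⇒ α)) ⇒ β = min(1, 1 − 1.000 + 0.531) = min(1, 0.531) = 0.531
¬¬(γ ⊕ γ) ⇒ ((β ⇒ (γ ⇒ α)) ⇒ β) = min(1, 1 − 0.442 + 0.531) = min(1, 1.089) = 1.000
¬(¬¬(γ ⊕ γ) ⇒ ((β ⇒ (γ ⇒ α)) ⇒ β)) = 1 − 1.000 = 0.000

0.000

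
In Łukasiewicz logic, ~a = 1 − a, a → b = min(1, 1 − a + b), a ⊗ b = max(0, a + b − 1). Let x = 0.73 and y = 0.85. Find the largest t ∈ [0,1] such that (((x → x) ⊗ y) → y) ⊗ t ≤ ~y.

x → x = min(1, 1 − 0.73 + 0.73) = min(1, 1.00) = 1.00
(x → x) ⊗ y = max(0, 1.00 + 0.85 − 1) = max(0, 0.85) = 0.85
((x → x) ⊗ y) → y = min(1, 1 − 0.85 + 0.85) = min(1, 1.00) = 1.00
So the left factor is ((x → x) ⊗ y) → y = 1.00.
~y = 1 − 0.85 = 0.15
So the right-hand bound is ~y = 0.15.
The residuum of the Łukasiewicz t-norm gives the supremum: min(1, 1 − 1.00 + 0.15).
1 − 1.00 + 0.15 = 0.15, so t = min(1, 0.15) = 0.15.
Check: 1.00 ⊗ 0.15 = max(0, 0.15) = 0.15 ≤ 0.15.

0.15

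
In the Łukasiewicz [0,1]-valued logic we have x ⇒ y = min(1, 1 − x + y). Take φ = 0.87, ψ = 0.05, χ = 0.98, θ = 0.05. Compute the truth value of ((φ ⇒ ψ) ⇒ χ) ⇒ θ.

0.05

φ ⇒ ψ = min(1, 1 − 0.87 + 0.05) = min(1, 0.18) = 0.18
(φ ⇒ ψ) ⇒ χ = min(1, 1 − 0.18 + 0.98) = min(1, 1.80) = 1.00
((φ ⇒ ψ) ⇒ χ) ⇒ θ = min(1, 1 − 1.00 + 0.05) = min(1, 0.05) = 0.05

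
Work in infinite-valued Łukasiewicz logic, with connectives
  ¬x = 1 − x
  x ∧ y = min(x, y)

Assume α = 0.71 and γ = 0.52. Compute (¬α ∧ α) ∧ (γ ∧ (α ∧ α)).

0.29

¬α = 1 − 0.71 = 0.29
¬α ∧ α = min(0.29, 0.71) = 0.29
α ∧ α = min(0.71, 0.71) = 0.71
γ ∧ (α ∧ α) = min(0.52, 0.71) = 0.52
(¬α ∧ α) ∧ (γ ∧ (α ∧ α)) = min(0.29, 0.52) = 0.29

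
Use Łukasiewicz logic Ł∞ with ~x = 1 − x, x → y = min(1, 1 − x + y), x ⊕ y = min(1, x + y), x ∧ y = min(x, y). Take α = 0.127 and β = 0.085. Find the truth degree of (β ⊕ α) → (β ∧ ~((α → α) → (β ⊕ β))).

β ⊕ α = min(1, 0.085 + 0.127) = min(1, 0.212) = 0.212
α → α = min(1, 1 − 0.127 + 0.127) = min(1, 1.000) = 1.000
β ⊕ β = min(1, 0.085 + 0.085) = min(1, 0.170) = 0.170
(α → α) → (β ⊕ β) = min(1, 1 − 1.000 + 0.170) = min(1, 0.170) = 0.170
~((α → α) → (β ⊕ β)) = 1 − 0.170 = 0.830
β ∧ ~((α → α) → (β ⊕ β)) = min(0.085, 0.830) = 0.085
(β ⊕ α) → (β ∧ ~((α → α) → (β ⊕ β))) = min(1, 1 − 0.212 + 0.085) = min(1, 0.873) = 0.873

0.873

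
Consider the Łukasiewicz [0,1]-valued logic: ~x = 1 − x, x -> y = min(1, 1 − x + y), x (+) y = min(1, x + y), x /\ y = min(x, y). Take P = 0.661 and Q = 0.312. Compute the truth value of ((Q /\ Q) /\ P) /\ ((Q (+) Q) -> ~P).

Q /\ Q = min(0.312, 0.312) = 0.312
(Q /\ Q) /\ P = min(0.312, 0.661) = 0.312
Q (+) Q = min(1, 0.312 + 0.312) = min(1, 0.624) = 0.624
~P = 1 − 0.661 = 0.339
(Q (+) Q) -> ~P = min(1, 1 − 0.624 + 0.339) = min(1, 0.715) = 0.715
((Q /\ Q) /\ P) /\ ((Q (+) Q) -> ~P) = min(0.312, 0.715) = 0.312

0.312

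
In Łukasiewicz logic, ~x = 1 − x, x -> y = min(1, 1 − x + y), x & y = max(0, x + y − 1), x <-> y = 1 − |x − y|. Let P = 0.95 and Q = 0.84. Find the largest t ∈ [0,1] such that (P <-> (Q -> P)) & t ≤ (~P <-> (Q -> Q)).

0.10

Q -> P = min(1, 1 − 0.84 + 0.95) = min(1, 1.11) = 1.00
P <-> (Q -> P) = 1 − |0.95 − 1.00| = 1 − 0.05 = 0.95
So the left factor is P <-> (Q -> P) = 0.95.
~P = 1 − 0.95 = 0.05
Q -> Q = min(1, 1 − 0.84 + 0.84) = min(1, 1.00) = 1.00
~P <-> (Q -> Q) = 1 − |0.05 − 1.00| = 1 − 0.95 = 0.05
So the right-hand bound is ~P <-> (Q -> Q) = 0.05.
The residuum of the Łukasiewicz t-norm gives the supremum: min(1, 1 − 0.95 + 0.05).
1 − 0.95 + 0.05 = 0.10, so t = min(1, 0.10) = 0.10.
Check: 0.95 & 0.10 = max(0, 0.05) = 0.05 ≤ 0.05.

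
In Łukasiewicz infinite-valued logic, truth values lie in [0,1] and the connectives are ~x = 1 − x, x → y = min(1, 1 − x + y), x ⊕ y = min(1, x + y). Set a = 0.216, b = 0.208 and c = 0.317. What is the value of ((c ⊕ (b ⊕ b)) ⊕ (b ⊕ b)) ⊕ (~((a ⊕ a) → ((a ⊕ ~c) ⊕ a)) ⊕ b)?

1.000

b ⊕ b = min(1, 0.208 + 0.208) = min(1, 0.416) = 0.416
c ⊕ (b ⊕ b) = min(1, 0.317 + 0.416) = min(1, 0.733) = 0.733
(c ⊕ (b ⊕ b)) ⊕ (b ⊕ b) = min(1, 0.733 + 0.416) = min(1, 1.149) = 1.000
a ⊕ a = min(1, 0.216 + 0.216) = min(1, 0.432) = 0.432
~c = 1 − 0.317 = 0.683
a ⊕ ~c = min(1, 0.216 + 0.683) = min(1, 0.899) = 0.899
(a ⊕ ~c) ⊕ a = min(1, 0.899 + 0.216) = min(1, 1.115) = 1.000
(a ⊕ a) → ((a ⊕ ~c) ⊕ a) = min(1, 1 − 0.432 + 1.000) = min(1, 1.568) = 1.000
~((a ⊕ a) → ((a ⊕ ~c) ⊕ a)) = 1 − 1.000 = 0.000
~((a ⊕ a) → ((a ⊕ ~c) ⊕ a)) ⊕ b = min(1, 0.000 + 0.208) = min(1, 0.208) = 0.208
((c ⊕ (b ⊕ b)) ⊕ (b ⊕ b)) ⊕ (~((a ⊕ a) → ((a ⊕ ~c) ⊕ a)) ⊕ b) = min(1, 1.000 + 0.208) = min(1, 1.208) = 1.000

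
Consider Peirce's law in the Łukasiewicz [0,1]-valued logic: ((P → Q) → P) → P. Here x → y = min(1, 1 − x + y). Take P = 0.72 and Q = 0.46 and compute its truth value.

P → Q = min(1, 1 − 0.72 + 0.46) = min(1, 0.74) = 0.74
(P → Q) → P = min(1, 1 − 0.74 + 0.72) = min(1, 0.98) = 0.98
((P → Q) → P) → P = min(1, 1 − 0.98 + 0.72) = min(1, 0.74) = 0.74
(The value 0.74 < 1 shows this instance is not satisfied; not a Ł∞-tautology in general.)

0.74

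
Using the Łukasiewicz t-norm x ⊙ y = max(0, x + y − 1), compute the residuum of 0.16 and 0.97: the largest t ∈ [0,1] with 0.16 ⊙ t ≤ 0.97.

1.00

The residuum of the Łukasiewicz t-norm gives the supremum: min(1, 1 − 0.16 + 0.97).
1 − 0.16 + 0.97 = 1.81, so t = min(1, 1.81) = 1.00.
Check: 0.16 ⊙ 1.00 = max(0, 0.16) = 0.16 ≤ 0.97.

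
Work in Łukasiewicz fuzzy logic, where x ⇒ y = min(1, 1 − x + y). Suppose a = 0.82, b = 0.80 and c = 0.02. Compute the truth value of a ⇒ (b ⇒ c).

b ⇒ c = min(1, 1 − 0.80 + 0.02) = min(1, 0.22) = 0.22
a ⇒ (b ⇒ c) = min(1, 1 − 0.82 + 0.22) = min(1, 0.40) = 0.40

0.40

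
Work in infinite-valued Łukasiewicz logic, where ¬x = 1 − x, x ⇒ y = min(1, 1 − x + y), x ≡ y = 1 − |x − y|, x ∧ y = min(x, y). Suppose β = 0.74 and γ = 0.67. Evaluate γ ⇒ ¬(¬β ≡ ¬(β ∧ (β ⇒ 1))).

0.33

¬β = 1 − 0.74 = 0.26
β ⇒ 1 = min(1, 1 − 0.74 + 1.00) = min(1, 1.26) = 1.00
β ∧ (β ⇒ 1) = min(0.74, 1.00) = 0.74
¬(β ∧ (β ⇒ 1)) = 1 − 0.74 = 0.26
¬β ≡ ¬(β ∧ (β ⇒ 1)) = 1 − |0.26 − 0.26| = 1 − 0.00 = 1.00
¬(¬β ≡ ¬(β ∧ (β ⇒ 1))) = 1 − 1.00 = 0.00
γ ⇒ ¬(¬β ≡ ¬(β ∧ (β ⇒ 1))) = min(1, 1 − 0.67 + 0.00) = min(1, 0.33) = 0.33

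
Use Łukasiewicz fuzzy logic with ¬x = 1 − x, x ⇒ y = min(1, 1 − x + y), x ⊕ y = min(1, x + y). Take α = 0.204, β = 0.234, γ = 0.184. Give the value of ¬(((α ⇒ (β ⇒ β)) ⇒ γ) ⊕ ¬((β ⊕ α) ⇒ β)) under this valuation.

0.612

β ⇒ β = min(1, 1 − 0.234 + 0.234) = min(1, 1.000) = 1.000
α ⇒ (β ⇒ β) = min(1, 1 − 0.204 + 1.000) = min(1, 1.796) = 1.000
(α ⇒ (β ⇒ β)) ⇒ γ = min(1, 1 − 1.000 + 0.184) = min(1, 0.184) = 0.184
β ⊕ α = min(1, 0.234 + 0.204) = min(1, 0.438) = 0.438
(β ⊕ α) ⇒ β = min(1, 1 − 0.438 + 0.234) = min(1, 0.796) = 0.796
¬((β ⊕ α) ⇒ β) = 1 − 0.796 = 0.204
((α ⇒ (β ⇒ β)) ⇒ γ) ⊕ ¬((β ⊕ α) ⇒ β) = min(1, 0.184 + 0.204) = min(1, 0.388) = 0.388
¬(((α ⇒ (β ⇒ β)) ⇒ γ) ⊕ ¬((β ⊕ α) ⇒ β)) = 1 − 0.388 = 0.612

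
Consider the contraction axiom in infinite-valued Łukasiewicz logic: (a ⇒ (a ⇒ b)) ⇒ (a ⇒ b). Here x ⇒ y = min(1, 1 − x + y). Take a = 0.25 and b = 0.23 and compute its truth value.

0.98

a ⇒ b = min(1, 1 − 0.25 + 0.23) = min(1, 0.98) = 0.98
a ⇒ (a ⇒ b) = min(1, 1 − 0.25 + 0.98) = min(1, 1.73) = 1.00
(a ⇒ (a ⇒ b)) ⇒ (a ⇒ b) = min(1, 1 − 1.00 + 0.98) = min(1, 0.98) = 0.98
(The value 0.98 < 1 shows this instance is not satisfied; fails in Ł∞ (the t-norm is not idempotent).)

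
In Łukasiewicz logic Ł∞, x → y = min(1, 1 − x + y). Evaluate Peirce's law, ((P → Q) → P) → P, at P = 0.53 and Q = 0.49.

0.96

P → Q = min(1, 1 − 0.53 + 0.49) = min(1, 0.96) = 0.96
(P → Q) → P = min(1, 1 − 0.96 + 0.53) = min(1, 0.57) = 0.57
((P → Q) → P) → P = min(1, 1 − 0.57 + 0.53) = min(1, 0.96) = 0.96
(The value 0.96 < 1 shows this instance is not satisfied; not a Ł∞-tautology in general.)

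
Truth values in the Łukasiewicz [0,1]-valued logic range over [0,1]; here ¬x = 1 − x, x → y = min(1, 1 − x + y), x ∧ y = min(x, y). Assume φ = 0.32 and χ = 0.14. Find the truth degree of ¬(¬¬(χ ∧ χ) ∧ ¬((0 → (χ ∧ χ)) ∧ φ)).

χ ∧ χ = min(0.14, 0.14) = 0.14
¬(χ ∧ χ) = 1 − 0.14 = 0.86
¬¬(χ ∧ χ) = 1 − 0.86 = 0.14
0 → (χ ∧ χ) = min(1, 1 − 0.00 + 0.14) = min(1, 1.14) = 1.00
(0 → (χ ∧ χ)) ∧ φ = min(1.00, 0.32) = 0.32
¬((0 → (χ ∧ χ)) ∧ φ) = 1 − 0.32 = 0.68
¬¬(χ ∧ χ) ∧ ¬((0 → (χ ∧ χ)) ∧ φ) = min(0.14, 0.68) = 0.14
¬(¬¬(χ ∧ χ) ∧ ¬((0 → (χ ∧ χ)) ∧ φ)) = 1 − 0.14 = 0.86

0.86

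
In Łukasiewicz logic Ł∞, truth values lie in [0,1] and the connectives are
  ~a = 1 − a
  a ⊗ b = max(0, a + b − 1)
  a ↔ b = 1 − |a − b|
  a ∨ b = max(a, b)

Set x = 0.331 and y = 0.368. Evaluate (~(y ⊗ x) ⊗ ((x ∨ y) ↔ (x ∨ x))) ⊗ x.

y ⊗ x = max(0, 0.368 + 0.331 − 1) = max(0, -0.301) = 0.000
~(y ⊗ x) = 1 − 0.000 = 1.000
x ∨ y = max(0.331, 0.368) = 0.368
x ∨ x = max(0.331, 0.331) = 0.331
(x ∨ y) ↔ (x ∨ x) = 1 − |0.368 − 0.331| = 1 − 0.037 = 0.963
~(y ⊗ x) ⊗ ((x ∨ y) ↔ (x ∨ x)) = max(0, 1.000 + 0.963 − 1) = max(0, 0.963) = 0.963
(~(y ⊗ x) ⊗ ((x ∨ y) ↔ (x ∨ x))) ⊗ x = max(0, 0.963 + 0.331 − 1) = max(0, 0.294) = 0.294

0.294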